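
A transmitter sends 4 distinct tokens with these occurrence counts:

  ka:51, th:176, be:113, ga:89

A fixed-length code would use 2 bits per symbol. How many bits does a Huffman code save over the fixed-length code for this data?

36

Fixed-length: 2 bits × 429 symbols = 858 bits.
Huffman merges:
combine ka(51), ga(89) → 140
combine be(113), 140 → 253
combine th(176), 253 → 429
Huffman total = 140 + 253 + 429 = 822 bits.
Saving = 858 − 822 = 36 bits.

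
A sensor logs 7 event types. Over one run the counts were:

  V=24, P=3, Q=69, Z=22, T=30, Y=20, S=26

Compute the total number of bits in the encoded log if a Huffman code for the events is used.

Greedily combine the two least-frequent nodes:
P(3) + Y(20) → 23
Z(22) + 23 → 45
V(24) + S(26) → 50
T(30) + 45 → 75
50 + Q(69) → 119
75 + 119 → 194
Total encoded bits = sum of merged weights = 23 + 45 + 50 + 75 + 119 + 194 = 506.

506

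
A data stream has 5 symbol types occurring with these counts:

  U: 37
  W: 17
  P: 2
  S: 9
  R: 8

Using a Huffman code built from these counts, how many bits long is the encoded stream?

Build the Huffman tree bottom-up:
P(2) + R(8) → 10
S(9) + 10 → 19
W(17) + 19 → 36
36 + U(37) → 73
Each symbol's bit-cost is frequency × depth; summing gives 138 bits (equivalently 10 + 19 + 36 + 73).

138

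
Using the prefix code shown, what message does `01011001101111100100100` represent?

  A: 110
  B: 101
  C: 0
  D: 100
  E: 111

CBDAEACDD

Read left to right; each codeword is recognised as soon as it completes (prefix code):
  0→C | 101→B | 100→D | 110→A | 111→E | 110→A | 0→C | 100→D | 100→D
Decoded message: CBDAEACDD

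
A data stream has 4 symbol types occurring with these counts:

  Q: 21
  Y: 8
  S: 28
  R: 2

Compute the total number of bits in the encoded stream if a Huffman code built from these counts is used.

100

Merge the two smallest weights repeatedly:
R(2) + Y(8) → 10
10 + Q(21) → 31
S(28) + 31 → 59
Total encoded bits = sum of merged weights = 10 + 31 + 59 = 100.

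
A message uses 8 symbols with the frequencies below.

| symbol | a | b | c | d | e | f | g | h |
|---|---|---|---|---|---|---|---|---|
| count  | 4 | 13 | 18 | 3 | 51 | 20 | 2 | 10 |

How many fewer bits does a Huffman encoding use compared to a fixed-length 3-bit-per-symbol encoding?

69

Fixed-length: 3 bits × 121 symbols = 363 bits.
Huffman merges:
merge g(2) and d(3): 5
merge a(4) and 5: 9
merge 9 and h(10): 19
merge b(13) and c(18): 31
merge 19 and f(20): 39
merge 31 and 39: 70
merge e(51) and 70: 121
Huffman total = 5 + 9 + 19 + 31 + 39 + 70 + 121 = 294 bits.
Saving = 363 − 294 = 69 bits.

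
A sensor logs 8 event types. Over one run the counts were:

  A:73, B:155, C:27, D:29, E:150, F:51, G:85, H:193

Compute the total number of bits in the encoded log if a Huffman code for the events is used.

Greedily combine the two least-frequent nodes:
merge C(27) and D(29): 56
merge F(51) and 56: 107
merge A(73) and G(85): 158
merge 107 and E(150): 257
merge B(155) and 158: 313
merge H(193) and 257: 450
merge 313 and 450: 763
Total encoded bits = sum of merged weights = 56 + 107 + 158 + 257 + 313 + 450 + 763 = 2104.

2104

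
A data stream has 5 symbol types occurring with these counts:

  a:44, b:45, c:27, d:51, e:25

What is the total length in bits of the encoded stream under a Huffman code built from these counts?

Merge the two smallest weights repeatedly:
combine e(25), c(27) → 52
combine a(44), b(45) → 89
combine d(51), 52 → 103
combine 89, 103 → 192
The encoded length is the sum of every internal node's weight: 52 + 89 + 103 + 192 = 436 bits.

436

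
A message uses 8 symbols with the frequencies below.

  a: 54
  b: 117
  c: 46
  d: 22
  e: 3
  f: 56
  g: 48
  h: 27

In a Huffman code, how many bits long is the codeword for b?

Repeatedly merge the two smallest:
e(3) + d(22) → 25
25 + h(27) → 52
c(46) + g(48) → 94
52 + a(54) → 106
f(56) + 94 → 150
106 + b(117) → 223
150 + 223 → 373
b's leaf is at depth 2, giving a 2-bit codeword.

2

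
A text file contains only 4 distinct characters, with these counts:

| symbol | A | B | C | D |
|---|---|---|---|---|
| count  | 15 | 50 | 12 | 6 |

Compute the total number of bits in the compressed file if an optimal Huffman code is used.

Greedily combine the two least-frequent nodes:
D(6) + C(12) → 18
A(15) + 18 → 33
33 + B(50) → 83
Total encoded bits = sum of merged weights = 18 + 33 + 83 = 134.

134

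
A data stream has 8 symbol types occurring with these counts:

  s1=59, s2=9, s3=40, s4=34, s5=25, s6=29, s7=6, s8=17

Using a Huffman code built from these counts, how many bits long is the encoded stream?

Greedily combine the two least-frequent nodes:
combine s7(6), s2(9) → 15
combine 15, s8(17) → 32
combine s5(25), s6(29) → 54
combine 32, s4(34) → 66
combine s3(40), 54 → 94
combine s1(59), 66 → 125
combine 94, 125 → 219
Total encoded bits = sum of merged weights = 15 + 32 + 54 + 66 + 94 + 125 + 219 = 605.

605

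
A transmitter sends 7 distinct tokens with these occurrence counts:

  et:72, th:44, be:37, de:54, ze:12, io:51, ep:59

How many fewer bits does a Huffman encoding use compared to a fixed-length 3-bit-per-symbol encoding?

Fixed-length: 3 bits × 329 symbols = 987 bits.
Huffman merges:
combine ze(12), be(37) → 49
combine th(44), 49 → 93
combine io(51), de(54) → 105
combine ep(59), et(72) → 131
combine 93, 105 → 198
combine 131, 198 → 329
Huffman total = 49 + 93 + 105 + 131 + 198 + 329 = 905 bits.
Saving = 987 − 905 = 82 bits.

82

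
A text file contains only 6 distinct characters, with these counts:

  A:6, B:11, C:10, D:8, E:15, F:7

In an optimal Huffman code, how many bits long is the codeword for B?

Huffman merges, smallest pair first:
A(6) + F(7) → 13
D(8) + C(10) → 18
B(11) + 13 → 24
E(15) + 18 → 33
24 + 33 → 57
B sits 2 levels below the root, so its codeword is 2 bits.

2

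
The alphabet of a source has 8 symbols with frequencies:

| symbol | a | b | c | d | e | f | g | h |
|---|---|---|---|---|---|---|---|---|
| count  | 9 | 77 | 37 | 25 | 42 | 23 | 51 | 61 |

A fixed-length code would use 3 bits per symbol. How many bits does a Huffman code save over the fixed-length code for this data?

49

Fixed-length: 3 bits × 325 symbols = 975 bits.
Huffman merges:
a(9) + f(23) → 32
d(25) + 32 → 57
c(37) + e(42) → 79
g(51) + 57 → 108
h(61) + b(77) → 138
79 + 108 → 187
138 + 187 → 325
Huffman total = 32 + 57 + 79 + 108 + 138 + 187 + 325 = 926 bits.
Saving = 975 − 926 = 49 bits.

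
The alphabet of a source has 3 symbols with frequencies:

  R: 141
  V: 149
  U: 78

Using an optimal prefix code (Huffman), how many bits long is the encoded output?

Greedily combine the two least-frequent nodes:
combine U(78), R(141) → 219
combine V(149), 219 → 368
Total encoded bits = sum of merged weights = 219 + 368 = 587.

587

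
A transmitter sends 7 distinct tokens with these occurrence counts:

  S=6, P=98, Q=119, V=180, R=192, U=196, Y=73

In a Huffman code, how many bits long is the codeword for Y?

5

Build the tree from the bottom:
merge S(6) and Y(73): 79
merge 79 and P(98): 177
merge Q(119) and 177: 296
merge V(180) and R(192): 372
merge U(196) and 296: 492
merge 372 and 492: 864
Y sits 5 levels below the root, so its codeword is 5 bits.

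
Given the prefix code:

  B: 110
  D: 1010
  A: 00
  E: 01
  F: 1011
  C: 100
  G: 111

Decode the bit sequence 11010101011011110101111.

Read left to right; each codeword is recognised as soon as it completes (prefix code):
  110→B | 1010→D | 1011→F | 01→E | 111→G | 01→E | 01→E | 111→G
Decoded message: BDFEGEEG

BDFEGEEG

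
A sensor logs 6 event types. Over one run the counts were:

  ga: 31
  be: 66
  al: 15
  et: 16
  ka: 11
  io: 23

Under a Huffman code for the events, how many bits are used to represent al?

Build the tree from the bottom:
ka(11) + al(15) → 26
et(16) + io(23) → 39
26 + ga(31) → 57
39 + 57 → 96
be(66) + 96 → 162
The subtree containing al is merged 4 times, so code length = 4.

4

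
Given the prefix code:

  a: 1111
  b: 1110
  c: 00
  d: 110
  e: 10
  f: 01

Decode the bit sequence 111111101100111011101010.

Read left to right; each codeword is recognised as soon as it completes (prefix code):
  1111→a | 1110→b | 110→d | 01→f | 110→d | 1110→b | 10→e | 10→e
Decoded message: abdfdbee

abdfdbee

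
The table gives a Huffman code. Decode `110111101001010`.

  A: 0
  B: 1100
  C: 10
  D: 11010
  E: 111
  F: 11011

FDACC

Read left to right; each codeword is recognised as soon as it completes (prefix code):
  11011→F | 11010→D | 0→A | 10→C | 10→C
Decoded message: FDACC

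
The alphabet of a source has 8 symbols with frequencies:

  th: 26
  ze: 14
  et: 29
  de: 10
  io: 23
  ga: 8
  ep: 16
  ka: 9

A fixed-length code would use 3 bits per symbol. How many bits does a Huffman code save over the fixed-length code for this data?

Fixed-length: 3 bits × 135 symbols = 405 bits.
Huffman merges:
combine ga(8), ka(9) → 17
combine de(10), ze(14) → 24
combine ep(16), 17 → 33
combine io(23), 24 → 47
combine th(26), et(29) → 55
combine 33, 47 → 80
combine 55, 80 → 135
Huffman total = 17 + 24 + 33 + 47 + 55 + 80 + 135 = 391 bits.
Saving = 405 − 391 = 14 bits.

14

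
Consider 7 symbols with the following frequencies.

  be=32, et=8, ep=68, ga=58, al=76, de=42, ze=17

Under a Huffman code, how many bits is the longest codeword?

5

Merge the two lowest-weight nodes at each step:
et(8) + ze(17) → 25
25 + be(32) → 57
de(42) + 57 → 99
ga(58) + ep(68) → 126
al(76) + 99 → 175
126 + 175 → 301
Maximum depth reached is 5.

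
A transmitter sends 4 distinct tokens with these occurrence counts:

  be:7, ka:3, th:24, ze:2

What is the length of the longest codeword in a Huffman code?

Merge the two lowest-weight nodes at each step:
merge ze(2) and ka(3): 5
merge 5 and be(7): 12
merge 12 and th(24): 36
Maximum depth reached is 3.

3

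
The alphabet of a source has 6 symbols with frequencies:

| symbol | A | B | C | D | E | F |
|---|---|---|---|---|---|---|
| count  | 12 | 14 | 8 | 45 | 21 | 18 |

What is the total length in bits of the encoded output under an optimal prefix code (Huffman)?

284

Merge the two smallest weights repeatedly:
C(8) + A(12) → 20
B(14) + F(18) → 32
20 + E(21) → 41
32 + 41 → 73
D(45) + 73 → 118
The encoded length is the sum of every internal node's weight: 20 + 32 + 41 + 73 + 118 = 284 bits.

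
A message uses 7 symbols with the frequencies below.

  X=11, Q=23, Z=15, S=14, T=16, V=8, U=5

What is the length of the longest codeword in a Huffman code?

Merge the two lowest-weight nodes at each step:
combine U(5), V(8) → 13
combine X(11), 13 → 24
combine S(14), Z(15) → 29
combine T(16), Q(23) → 39
combine 24, 29 → 53
combine 39, 53 → 92
The first pair merged (U, V) ends up deepest, at depth 4.

4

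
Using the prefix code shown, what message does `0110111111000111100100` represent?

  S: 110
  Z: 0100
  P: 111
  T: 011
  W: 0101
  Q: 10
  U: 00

TTPQUPQZ

Read left to right; each codeword is recognised as soon as it completes (prefix code):
  011→T | 011→T | 111→P | 10→Q | 00→U | 111→P | 10→Q | 0100→Z
Decoded message: TTPQUPQZ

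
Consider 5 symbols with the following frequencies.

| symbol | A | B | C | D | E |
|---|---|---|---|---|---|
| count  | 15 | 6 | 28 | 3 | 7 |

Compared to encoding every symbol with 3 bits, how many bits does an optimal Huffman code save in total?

62

Fixed-length: 3 bits × 59 symbols = 177 bits.
Huffman merges:
merge D(3) and B(6): 9
merge E(7) and 9: 16
merge A(15) and 16: 31
merge C(28) and 31: 59
Huffman total = 9 + 16 + 31 + 59 = 115 bits.
Saving = 177 − 115 = 62 bits.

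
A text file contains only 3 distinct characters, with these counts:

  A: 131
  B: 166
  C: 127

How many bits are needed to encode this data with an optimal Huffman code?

Build the Huffman tree bottom-up:
C(127) + A(131) → 258
B(166) + 258 → 424
The encoded length is the sum of every internal node's weight: 258 + 424 = 682 bits.

682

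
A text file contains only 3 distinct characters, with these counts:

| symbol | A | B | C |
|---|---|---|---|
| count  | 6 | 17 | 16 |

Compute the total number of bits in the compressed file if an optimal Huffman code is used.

Greedily combine the two least-frequent nodes:
combine A(6), C(16) → 22
combine B(17), 22 → 39
The encoded length is the sum of every internal node's weight: 22 + 39 = 61 bits.

61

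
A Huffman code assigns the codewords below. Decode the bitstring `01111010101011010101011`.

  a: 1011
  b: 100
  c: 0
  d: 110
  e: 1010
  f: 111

cfeedea

Read left to right; each codeword is recognised as soon as it completes (prefix code):
  0→c | 111→f | 1010→e | 1010→e | 110→d | 1010→e | 1011→a
Decoded message: cfeedea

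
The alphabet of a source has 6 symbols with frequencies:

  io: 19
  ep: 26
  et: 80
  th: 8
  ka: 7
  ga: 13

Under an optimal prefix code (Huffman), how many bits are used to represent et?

Repeatedly merge the two smallest:
combine ka(7), th(8) → 15
combine ga(13), 15 → 28
combine io(19), ep(26) → 45
combine 28, 45 → 73
combine 73, et(80) → 153
et is merged only at the final step, so code length = 1.

1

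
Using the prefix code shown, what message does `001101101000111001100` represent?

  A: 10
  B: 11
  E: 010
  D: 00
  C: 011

DBCEDBACD

Read left to right; each codeword is recognised as soon as it completes (prefix code):
  00→D | 11→B | 011→C | 010→E | 00→D | 11→B | 10→A | 011→C | 00→D
Decoded message: DBCEDBACD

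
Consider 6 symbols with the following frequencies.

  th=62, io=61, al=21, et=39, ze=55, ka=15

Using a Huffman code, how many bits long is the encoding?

617

Greedily combine the two least-frequent nodes:
ka(15) + al(21) → 36
36 + et(39) → 75
ze(55) + io(61) → 116
th(62) + 75 → 137
116 + 137 → 253
Total encoded bits = sum of merged weights = 36 + 75 + 116 + 137 + 253 = 617.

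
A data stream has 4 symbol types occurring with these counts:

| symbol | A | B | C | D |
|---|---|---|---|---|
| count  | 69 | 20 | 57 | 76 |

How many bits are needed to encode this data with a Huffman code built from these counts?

Greedily combine the two least-frequent nodes:
combine B(20), C(57) → 77
combine A(69), D(76) → 145
combine 77, 145 → 222
Total encoded bits = sum of merged weights = 77 + 145 + 222 = 444.

444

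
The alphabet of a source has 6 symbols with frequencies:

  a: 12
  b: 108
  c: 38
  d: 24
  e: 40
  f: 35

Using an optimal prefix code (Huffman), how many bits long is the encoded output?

Greedily combine the two least-frequent nodes:
merge a(12) and d(24): 36
merge f(35) and 36: 71
merge c(38) and e(40): 78
merge 71 and 78: 149
merge b(108) and 149: 257
Total encoded bits = sum of merged weights = 36 + 71 + 78 + 149 + 257 = 591.

591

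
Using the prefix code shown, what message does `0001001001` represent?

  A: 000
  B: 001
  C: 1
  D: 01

Read left to right; each codeword is recognised as soon as it completes (prefix code):
  000→A | 1→C | 001→B | 001→B
Decoded message: ACBB

ACBB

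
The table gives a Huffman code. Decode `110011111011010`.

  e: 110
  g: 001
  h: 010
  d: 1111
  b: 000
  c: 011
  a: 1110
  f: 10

Read left to right; each codeword is recognised as soon as it completes (prefix code):
  110→e | 011→c | 1110→a | 110→e | 10→f
Decoded message: ecaef

ecaef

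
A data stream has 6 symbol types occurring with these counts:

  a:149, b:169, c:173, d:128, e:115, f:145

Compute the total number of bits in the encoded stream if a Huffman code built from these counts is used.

2295

Greedily combine the two least-frequent nodes:
combine e(115), d(128) → 243
combine f(145), a(149) → 294
combine b(169), c(173) → 342
combine 243, 294 → 537
combine 342, 537 → 879
Total encoded bits = sum of merged weights = 243 + 294 + 342 + 537 + 879 = 2295.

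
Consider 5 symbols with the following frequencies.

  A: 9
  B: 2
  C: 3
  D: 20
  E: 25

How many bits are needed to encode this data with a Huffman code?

112

Build the Huffman tree bottom-up:
B(2) + C(3) → 5
5 + A(9) → 14
14 + D(20) → 34
E(25) + 34 → 59
The encoded length is the sum of every internal node's weight: 5 + 14 + 34 + 59 = 112 bits.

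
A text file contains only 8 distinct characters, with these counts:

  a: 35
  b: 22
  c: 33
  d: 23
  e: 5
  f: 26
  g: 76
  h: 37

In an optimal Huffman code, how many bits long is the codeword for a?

Build the tree from the bottom:
combine e(5), b(22) → 27
combine d(23), f(26) → 49
combine 27, c(33) → 60
combine a(35), h(37) → 72
combine 49, 60 → 109
combine 72, g(76) → 148
combine 109, 148 → 257
a's leaf is at depth 3, giving a 3-bit codeword.

3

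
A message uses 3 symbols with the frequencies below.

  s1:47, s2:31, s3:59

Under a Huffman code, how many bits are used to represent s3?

1

Huffman merges, smallest pair first:
s2(31) + s1(47) → 78
s3(59) + 78 → 137
s3 is merged only at the final step, so code length = 1.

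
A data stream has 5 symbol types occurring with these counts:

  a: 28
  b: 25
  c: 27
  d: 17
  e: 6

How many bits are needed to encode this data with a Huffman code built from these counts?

229

Greedily combine the two least-frequent nodes:
e(6) + d(17) → 23
23 + b(25) → 48
c(27) + a(28) → 55
48 + 55 → 103
Total encoded bits = sum of merged weights = 23 + 48 + 55 + 103 = 229.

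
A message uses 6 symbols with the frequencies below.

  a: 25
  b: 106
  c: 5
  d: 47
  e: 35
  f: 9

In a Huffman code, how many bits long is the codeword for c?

5

Build the tree from the bottom:
c(5) + f(9) → 14
14 + a(25) → 39
e(35) + 39 → 74
d(47) + 74 → 121
b(106) + 121 → 227
c's leaf is at depth 5, giving a 5-bit codeword.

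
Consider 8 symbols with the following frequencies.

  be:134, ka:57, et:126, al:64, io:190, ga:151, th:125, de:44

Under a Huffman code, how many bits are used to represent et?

3

Build the tree from the bottom:
de(44) + ka(57) → 101
al(64) + 101 → 165
th(125) + et(126) → 251
be(134) + ga(151) → 285
165 + io(190) → 355
251 + 285 → 536
355 + 536 → 891
et sits 3 levels below the root, so its codeword is 3 bits.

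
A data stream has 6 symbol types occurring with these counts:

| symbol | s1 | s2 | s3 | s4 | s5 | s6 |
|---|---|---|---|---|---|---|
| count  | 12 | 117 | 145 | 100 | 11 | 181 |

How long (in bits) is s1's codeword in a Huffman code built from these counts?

4

Huffman merges, smallest pair first:
s5(11) + s1(12) → 23
23 + s4(100) → 123
s2(117) + 123 → 240
s3(145) + s6(181) → 326
240 + 326 → 566
s1 sits 4 levels below the root, so its codeword is 4 bits.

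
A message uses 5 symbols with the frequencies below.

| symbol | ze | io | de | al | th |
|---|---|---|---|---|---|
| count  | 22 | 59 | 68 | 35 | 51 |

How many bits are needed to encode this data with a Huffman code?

527

Build the Huffman tree bottom-up:
ze(22) + al(35) → 57
th(51) + 57 → 108
io(59) + de(68) → 127
108 + 127 → 235
The encoded length is the sum of every internal node's weight: 57 + 108 + 127 + 235 = 527 bits.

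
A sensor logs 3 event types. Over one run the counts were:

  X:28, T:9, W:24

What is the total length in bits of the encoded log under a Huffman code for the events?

Merge the two smallest weights repeatedly:
merge T(9) and W(24): 33
merge X(28) and 33: 61
Each symbol's bit-cost is frequency × depth; summing gives 94 bits (equivalently 33 + 61).

94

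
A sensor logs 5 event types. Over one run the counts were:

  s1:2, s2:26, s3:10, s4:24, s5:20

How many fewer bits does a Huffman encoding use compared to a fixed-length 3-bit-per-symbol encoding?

Fixed-length: 3 bits × 82 symbols = 246 bits.
Huffman merges:
s1(2) + s3(10) → 12
12 + s5(20) → 32
s4(24) + s2(26) → 50
32 + 50 → 82
Huffman total = 12 + 32 + 50 + 82 = 176 bits.
Saving = 246 − 176 = 70 bits.

70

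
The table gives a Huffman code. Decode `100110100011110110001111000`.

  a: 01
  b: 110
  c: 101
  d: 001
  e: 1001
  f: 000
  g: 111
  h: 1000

Read left to right; each codeword is recognised as soon as it completes (prefix code):
  1001→e | 101→c | 000→f | 111→g | 101→c | 1000→h | 111→g | 1000→h
Decoded message: ecfgchgh

ecfgchgh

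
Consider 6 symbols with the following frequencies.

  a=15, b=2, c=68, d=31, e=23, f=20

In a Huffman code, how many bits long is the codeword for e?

3

Repeatedly merge the two smallest:
merge b(2) and a(15): 17
merge 17 and f(20): 37
merge e(23) and d(31): 54
merge 37 and 54: 91
merge c(68) and 91: 159
e sits 3 levels below the root, so its codeword is 3 bits.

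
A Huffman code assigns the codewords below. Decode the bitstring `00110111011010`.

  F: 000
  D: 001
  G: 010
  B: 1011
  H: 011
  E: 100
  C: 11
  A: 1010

Read left to right; each codeword is recognised as soon as it completes (prefix code):
  001→D | 1011→B | 1011→B | 010→G
Decoded message: DBBG

DBBG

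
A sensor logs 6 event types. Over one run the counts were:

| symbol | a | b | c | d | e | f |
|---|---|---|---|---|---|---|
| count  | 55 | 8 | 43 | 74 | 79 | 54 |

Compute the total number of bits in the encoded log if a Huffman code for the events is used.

782

Build the Huffman tree bottom-up:
combine b(8), c(43) → 51
combine 51, f(54) → 105
combine a(55), d(74) → 129
combine e(79), 105 → 184
combine 129, 184 → 313
Total encoded bits = sum of merged weights = 51 + 105 + 129 + 184 + 313 = 782.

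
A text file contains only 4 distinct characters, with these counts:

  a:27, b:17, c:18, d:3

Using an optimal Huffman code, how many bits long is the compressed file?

Greedily combine the two least-frequent nodes:
merge d(3) and b(17): 20
merge c(18) and 20: 38
merge a(27) and 38: 65
Total encoded bits = sum of merged weights = 20 + 38 + 65 = 123.

123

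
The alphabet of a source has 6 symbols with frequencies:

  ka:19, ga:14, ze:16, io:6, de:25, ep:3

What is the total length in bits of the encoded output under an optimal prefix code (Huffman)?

Build the Huffman tree bottom-up:
merge ep(3) and io(6): 9
merge 9 and ga(14): 23
merge ze(16) and ka(19): 35
merge 23 and de(25): 48
merge 35 and 48: 83
Total encoded bits = sum of merged weights = 9 + 23 + 35 + 48 + 83 = 198.

198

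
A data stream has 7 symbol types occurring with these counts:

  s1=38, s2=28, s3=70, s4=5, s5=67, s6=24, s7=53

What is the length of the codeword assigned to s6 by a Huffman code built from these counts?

Repeatedly merge the two smallest:
merge s4(5) and s6(24): 29
merge s2(28) and 29: 57
merge s1(38) and s7(53): 91
merge 57 and s5(67): 124
merge s3(70) and 91: 161
merge 124 and 161: 285
The subtree containing s6 is merged 4 times, so code length = 4.

4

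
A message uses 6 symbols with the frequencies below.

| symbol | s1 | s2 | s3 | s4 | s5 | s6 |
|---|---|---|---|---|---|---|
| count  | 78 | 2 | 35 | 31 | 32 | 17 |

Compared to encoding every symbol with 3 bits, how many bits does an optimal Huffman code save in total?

137

Fixed-length: 3 bits × 195 symbols = 585 bits.
Huffman merges:
combine s2(2), s6(17) → 19
combine 19, s4(31) → 50
combine s5(32), s3(35) → 67
combine 50, 67 → 117
combine s1(78), 117 → 195
Huffman total = 19 + 50 + 67 + 117 + 195 = 448 bits.
Saving = 585 − 448 = 137 bits.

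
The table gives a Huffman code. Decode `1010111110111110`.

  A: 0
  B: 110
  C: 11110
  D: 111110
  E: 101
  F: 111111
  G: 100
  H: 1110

Read left to right; each codeword is recognised as soon as it completes (prefix code):
  101→E | 0→A | 111110→D | 111110→D
Decoded message: EADD

EADD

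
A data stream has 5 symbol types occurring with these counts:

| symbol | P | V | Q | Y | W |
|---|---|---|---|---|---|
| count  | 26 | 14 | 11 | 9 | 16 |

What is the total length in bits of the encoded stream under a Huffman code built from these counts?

Greedily combine the two least-frequent nodes:
Y(9) + Q(11) → 20
V(14) + W(16) → 30
20 + P(26) → 46
30 + 46 → 76
Each symbol's bit-cost is frequency × depth; summing gives 172 bits (equivalently 20 + 30 + 46 + 76).

172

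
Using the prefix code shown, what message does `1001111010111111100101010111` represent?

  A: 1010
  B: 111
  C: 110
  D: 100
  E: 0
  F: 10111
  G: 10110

Read left to right; each codeword is recognised as soon as it completes (prefix code):
  100→D | 111→B | 1010→A | 111→B | 111→B | 100→D | 1010→A | 10111→F
Decoded message: DBABBDAF

DBABBDAF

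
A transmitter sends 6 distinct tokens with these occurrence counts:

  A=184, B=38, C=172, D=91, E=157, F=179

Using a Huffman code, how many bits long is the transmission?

2057

Greedily combine the two least-frequent nodes:
B(38) + D(91) → 129
129 + E(157) → 286
C(172) + F(179) → 351
A(184) + 286 → 470
351 + 470 → 821
Total encoded bits = sum of merged weights = 129 + 286 + 351 + 470 + 821 = 2057.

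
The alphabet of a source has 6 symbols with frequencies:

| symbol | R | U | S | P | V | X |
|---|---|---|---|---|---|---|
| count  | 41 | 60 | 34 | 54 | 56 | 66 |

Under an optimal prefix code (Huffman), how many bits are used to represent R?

Huffman merges, smallest pair first:
merge S(34) and R(41): 75
merge P(54) and V(56): 110
merge U(60) and X(66): 126
merge 75 and 110: 185
merge 126 and 185: 311
The subtree containing R is merged 3 times, so code length = 3.

3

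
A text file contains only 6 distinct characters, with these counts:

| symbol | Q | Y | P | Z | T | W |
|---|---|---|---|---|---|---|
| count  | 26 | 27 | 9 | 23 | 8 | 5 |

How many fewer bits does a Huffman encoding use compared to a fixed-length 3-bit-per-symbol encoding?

Fixed-length: 3 bits × 98 symbols = 294 bits.
Huffman merges:
merge W(5) and T(8): 13
merge P(9) and 13: 22
merge 22 and Z(23): 45
merge Q(26) and Y(27): 53
merge 45 and 53: 98
Huffman total = 13 + 22 + 45 + 53 + 98 = 231 bits.
Saving = 294 − 231 = 63 bits.

63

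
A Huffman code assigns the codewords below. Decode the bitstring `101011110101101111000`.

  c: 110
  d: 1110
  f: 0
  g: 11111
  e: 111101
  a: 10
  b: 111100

Read left to right; each codeword is recognised as soon as it completes (prefix code):
  10→a | 10→a | 111101→e | 0→f | 110→c | 111100→b | 0→f
Decoded message: aaefcbf

aaefcbf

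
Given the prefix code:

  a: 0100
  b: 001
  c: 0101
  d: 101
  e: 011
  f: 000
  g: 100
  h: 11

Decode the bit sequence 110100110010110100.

Read left to right; each codeword is recognised as soon as it completes (prefix code):
  11→h | 0100→a | 11→h | 001→b | 011→e | 0100→a
Decoded message: hahbea

hahbea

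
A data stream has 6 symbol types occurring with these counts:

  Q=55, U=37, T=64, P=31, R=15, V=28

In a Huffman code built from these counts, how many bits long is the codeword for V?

3

Huffman merges, smallest pair first:
R(15) + V(28) → 43
P(31) + U(37) → 68
43 + Q(55) → 98
T(64) + 68 → 132
98 + 132 → 230
V sits 3 levels below the root, so its codeword is 3 bits.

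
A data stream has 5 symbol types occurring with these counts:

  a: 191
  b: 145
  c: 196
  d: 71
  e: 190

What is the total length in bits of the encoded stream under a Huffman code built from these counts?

Merge the two smallest weights repeatedly:
merge d(71) and b(145): 216
merge e(190) and a(191): 381
merge c(196) and 216: 412
merge 381 and 412: 793
Total encoded bits = sum of merged weights = 216 + 381 + 412 + 793 = 1802.

1802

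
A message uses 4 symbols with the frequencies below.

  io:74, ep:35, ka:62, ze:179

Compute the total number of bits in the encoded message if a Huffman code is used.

618

Greedily combine the two least-frequent nodes:
ep(35) + ka(62) → 97
io(74) + 97 → 171
171 + ze(179) → 350
Each symbol's bit-cost is frequency × depth; summing gives 618 bits (equivalently 97 + 171 + 350).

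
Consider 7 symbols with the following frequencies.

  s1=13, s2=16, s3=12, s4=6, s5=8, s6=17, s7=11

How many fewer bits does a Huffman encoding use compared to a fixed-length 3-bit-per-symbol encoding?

19

Fixed-length: 3 bits × 83 symbols = 249 bits.
Huffman merges:
merge s4(6) and s5(8): 14
merge s7(11) and s3(12): 23
merge s1(13) and 14: 27
merge s2(16) and s6(17): 33
merge 23 and 27: 50
merge 33 and 50: 83
Huffman total = 14 + 23 + 27 + 33 + 50 + 83 = 230 bits.
Saving = 249 − 230 = 19 bits.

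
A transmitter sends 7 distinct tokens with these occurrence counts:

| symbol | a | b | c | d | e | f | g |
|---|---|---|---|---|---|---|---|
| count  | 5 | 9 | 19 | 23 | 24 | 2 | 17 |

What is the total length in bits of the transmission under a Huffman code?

254

Build the Huffman tree bottom-up:
combine f(2), a(5) → 7
combine 7, b(9) → 16
combine 16, g(17) → 33
combine c(19), d(23) → 42
combine e(24), 33 → 57
combine 42, 57 → 99
Each symbol's bit-cost is frequency × depth; summing gives 254 bits (equivalently 7 + 16 + 33 + 42 + 57 + 99).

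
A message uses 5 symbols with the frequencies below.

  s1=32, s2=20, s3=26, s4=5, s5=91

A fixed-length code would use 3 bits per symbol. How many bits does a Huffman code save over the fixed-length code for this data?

189

Fixed-length: 3 bits × 174 symbols = 522 bits.
Huffman merges:
combine s4(5), s2(20) → 25
combine 25, s3(26) → 51
combine s1(32), 51 → 83
combine 83, s5(91) → 174
Huffman total = 25 + 51 + 83 + 174 = 333 bits.
Saving = 522 − 333 = 189 bits.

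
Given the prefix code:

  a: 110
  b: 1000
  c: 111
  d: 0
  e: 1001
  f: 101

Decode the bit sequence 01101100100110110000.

Read left to right; each codeword is recognised as soon as it completes (prefix code):
  0→d | 110→a | 110→a | 0→d | 1001→e | 101→f | 1000→b | 0→d
Decoded message: daadefbd

daadefbd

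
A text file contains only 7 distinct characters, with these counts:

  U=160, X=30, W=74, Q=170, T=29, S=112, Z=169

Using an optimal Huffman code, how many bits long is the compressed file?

Build the Huffman tree bottom-up:
merge T(29) and X(30): 59
merge 59 and W(74): 133
merge S(112) and 133: 245
merge U(160) and Z(169): 329
merge Q(170) and 245: 415
merge 329 and 415: 744
The encoded length is the sum of every internal node's weight: 59 + 133 + 245 + 329 + 415 + 744 = 1925 bits.

1925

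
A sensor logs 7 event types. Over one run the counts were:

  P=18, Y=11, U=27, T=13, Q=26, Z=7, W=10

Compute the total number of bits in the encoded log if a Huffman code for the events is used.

300

Build the Huffman tree bottom-up:
Z(7) + W(10) → 17
Y(11) + T(13) → 24
17 + P(18) → 35
24 + Q(26) → 50
U(27) + 35 → 62
50 + 62 → 112
Total encoded bits = sum of merged weights = 17 + 24 + 35 + 50 + 62 + 112 = 300.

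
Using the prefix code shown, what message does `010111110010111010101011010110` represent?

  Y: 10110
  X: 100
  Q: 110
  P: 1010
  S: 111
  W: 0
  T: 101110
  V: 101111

WVXTPYY

Read left to right; each codeword is recognised as soon as it completes (prefix code):
  0→W | 101111→V | 100→X | 101110→T | 1010→P | 10110→Y | 10110→Y
Decoded message: WVXTPYY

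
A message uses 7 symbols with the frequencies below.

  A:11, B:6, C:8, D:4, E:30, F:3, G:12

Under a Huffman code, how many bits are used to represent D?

5

Build the tree from the bottom:
merge F(3) and D(4): 7
merge B(6) and 7: 13
merge C(8) and A(11): 19
merge G(12) and 13: 25
merge 19 and 25: 44
merge E(30) and 44: 74
D's leaf is at depth 5, giving a 5-bit codeword.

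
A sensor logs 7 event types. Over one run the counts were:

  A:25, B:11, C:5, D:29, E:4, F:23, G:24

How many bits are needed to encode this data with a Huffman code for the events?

314

Merge the two smallest weights repeatedly:
E(4) + C(5) → 9
9 + B(11) → 20
20 + F(23) → 43
G(24) + A(25) → 49
D(29) + 43 → 72
49 + 72 → 121
The encoded length is the sum of every internal node's weight: 9 + 20 + 43 + 49 + 72 + 121 = 314 bits.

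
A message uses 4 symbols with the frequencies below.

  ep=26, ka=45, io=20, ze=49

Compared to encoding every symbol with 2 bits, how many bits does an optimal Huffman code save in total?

3

Fixed-length: 2 bits × 140 symbols = 280 bits.
Huffman merges:
io(20) + ep(26) → 46
ka(45) + 46 → 91
ze(49) + 91 → 140
Huffman total = 46 + 91 + 140 = 277 bits.
Saving = 280 − 277 = 3 bits.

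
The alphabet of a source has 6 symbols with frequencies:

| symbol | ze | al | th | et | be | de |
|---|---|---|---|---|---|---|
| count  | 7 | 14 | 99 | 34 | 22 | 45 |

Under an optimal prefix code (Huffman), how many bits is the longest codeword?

5

Merge the two lowest-weight nodes at each step:
ze(7) + al(14) → 21
21 + be(22) → 43
et(34) + 43 → 77
de(45) + 77 → 122
th(99) + 122 → 221
The first pair merged (ze, al) ends up deepest, at depth 5.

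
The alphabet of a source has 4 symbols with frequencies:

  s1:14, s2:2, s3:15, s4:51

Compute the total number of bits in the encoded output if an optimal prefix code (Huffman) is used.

Merge the two smallest weights repeatedly:
s2(2) + s1(14) → 16
s3(15) + 16 → 31
31 + s4(51) → 82
The encoded length is the sum of every internal node's weight: 16 + 31 + 82 = 129 bits.

129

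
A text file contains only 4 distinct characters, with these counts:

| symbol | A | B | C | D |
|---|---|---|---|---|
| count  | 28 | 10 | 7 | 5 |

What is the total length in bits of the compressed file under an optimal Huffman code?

Greedily combine the two least-frequent nodes:
D(5) + C(7) → 12
B(10) + 12 → 22
22 + A(28) → 50
The encoded length is the sum of every internal node's weight: 12 + 22 + 50 = 84 bits.

84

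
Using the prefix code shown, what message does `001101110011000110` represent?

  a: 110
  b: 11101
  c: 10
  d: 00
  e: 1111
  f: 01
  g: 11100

Read left to right; each codeword is recognised as soon as it completes (prefix code):
  00→d | 110→a | 11100→g | 110→a | 00→d | 110→a
Decoded message: dagada

dagada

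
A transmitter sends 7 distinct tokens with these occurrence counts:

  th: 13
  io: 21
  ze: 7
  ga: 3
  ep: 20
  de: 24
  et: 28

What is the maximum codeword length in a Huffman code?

Merge the two lowest-weight nodes at each step:
ga(3) + ze(7) → 10
10 + th(13) → 23
ep(20) + io(21) → 41
23 + de(24) → 47
et(28) + 41 → 69
47 + 69 → 116
Maximum depth reached is 4.

4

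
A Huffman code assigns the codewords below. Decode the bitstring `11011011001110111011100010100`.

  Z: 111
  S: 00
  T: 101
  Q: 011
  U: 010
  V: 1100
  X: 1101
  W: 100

Read left to right; each codeword is recognised as soon as it completes (prefix code):
  1101→X | 101→T | 100→W | 111→Z | 011→Q | 101→T | 1100→V | 010→U | 100→W
Decoded message: XTWZQTVUW

XTWZQTVUW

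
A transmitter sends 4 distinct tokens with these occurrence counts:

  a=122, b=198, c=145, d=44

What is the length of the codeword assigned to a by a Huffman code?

Build the tree from the bottom:
d(44) + a(122) → 166
c(145) + 166 → 311
b(198) + 311 → 509
a's leaf is at depth 3, giving a 3-bit codeword.

3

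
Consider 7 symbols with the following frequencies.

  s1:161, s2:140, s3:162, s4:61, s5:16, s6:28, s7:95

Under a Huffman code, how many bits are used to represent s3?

2

Repeatedly merge the two smallest:
combine s5(16), s6(28) → 44
combine 44, s4(61) → 105
combine s7(95), 105 → 200
combine s2(140), s1(161) → 301
combine s3(162), 200 → 362
combine 301, 362 → 663
s3's leaf is at depth 2, giving a 2-bit codeword.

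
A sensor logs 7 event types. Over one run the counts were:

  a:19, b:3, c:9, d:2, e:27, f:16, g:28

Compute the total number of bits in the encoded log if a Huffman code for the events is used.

Merge the two smallest weights repeatedly:
combine d(2), b(3) → 5
combine 5, c(9) → 14
combine 14, f(16) → 30
combine a(19), e(27) → 46
combine g(28), 30 → 58
combine 46, 58 → 104
Total encoded bits = sum of merged weights = 5 + 14 + 30 + 46 + 58 + 104 = 257.

257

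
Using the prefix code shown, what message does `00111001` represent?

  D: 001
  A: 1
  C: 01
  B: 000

Read left to right; each codeword is recognised as soon as it completes (prefix code):
  001→D | 1→A | 1→A | 001→D
Decoded message: DAAD

DAAD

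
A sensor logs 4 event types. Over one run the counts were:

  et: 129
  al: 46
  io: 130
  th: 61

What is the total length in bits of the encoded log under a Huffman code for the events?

Greedily combine the two least-frequent nodes:
combine al(46), th(61) → 107
combine 107, et(129) → 236
combine io(130), 236 → 366
The encoded length is the sum of every internal node's weight: 107 + 236 + 366 = 709 bits.

709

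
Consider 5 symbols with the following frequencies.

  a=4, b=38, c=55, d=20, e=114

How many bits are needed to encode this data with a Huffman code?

Build the Huffman tree bottom-up:
merge a(4) and d(20): 24
merge 24 and b(38): 62
merge c(55) and 62: 117
merge e(114) and 117: 231
Total encoded bits = sum of merged weights = 24 + 62 + 117 + 231 = 434.

434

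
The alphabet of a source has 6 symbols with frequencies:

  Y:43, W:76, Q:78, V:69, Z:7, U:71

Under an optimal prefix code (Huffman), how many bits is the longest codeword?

Merge the two lowest-weight nodes at each step:
Z(7) + Y(43) → 50
50 + V(69) → 119
U(71) + W(76) → 147
Q(78) + 119 → 197
147 + 197 → 344
The first pair merged (Z, Y) ends up deepest, at depth 4.

4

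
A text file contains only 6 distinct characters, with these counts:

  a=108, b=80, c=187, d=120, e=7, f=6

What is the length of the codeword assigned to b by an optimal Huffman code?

3

Build the tree from the bottom:
f(6) + e(7) → 13
13 + b(80) → 93
93 + a(108) → 201
d(120) + c(187) → 307
201 + 307 → 508
The subtree containing b is merged 3 times, so code length = 3.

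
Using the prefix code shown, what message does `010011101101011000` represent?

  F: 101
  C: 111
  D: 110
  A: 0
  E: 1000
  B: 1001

ABDDFE

Read left to right; each codeword is recognised as soon as it completes (prefix code):
  0→A | 1001→B | 110→D | 110→D | 101→F | 1000→E
Decoded message: ABDDFE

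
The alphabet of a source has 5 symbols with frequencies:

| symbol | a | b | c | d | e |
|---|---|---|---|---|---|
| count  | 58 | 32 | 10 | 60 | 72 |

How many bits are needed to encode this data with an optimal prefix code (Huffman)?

506

Build the Huffman tree bottom-up:
c(10) + b(32) → 42
42 + a(58) → 100
d(60) + e(72) → 132
100 + 132 → 232
Total encoded bits = sum of merged weights = 42 + 100 + 132 + 232 = 506.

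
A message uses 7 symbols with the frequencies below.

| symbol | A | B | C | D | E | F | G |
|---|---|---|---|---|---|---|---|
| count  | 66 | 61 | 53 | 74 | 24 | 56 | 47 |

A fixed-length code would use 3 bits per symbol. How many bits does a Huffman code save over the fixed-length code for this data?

Fixed-length: 3 bits × 381 symbols = 1143 bits.
Huffman merges:
E(24) + G(47) → 71
C(53) + F(56) → 109
B(61) + A(66) → 127
71 + D(74) → 145
109 + 127 → 236
145 + 236 → 381
Huffman total = 71 + 109 + 127 + 145 + 236 + 381 = 1069 bits.
Saving = 1143 − 1069 = 74 bits.

74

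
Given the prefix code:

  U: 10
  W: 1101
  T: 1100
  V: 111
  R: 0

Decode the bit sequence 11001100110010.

Read left to right; each codeword is recognised as soon as it completes (prefix code):
  1100→T | 1100→T | 1100→T | 10→U
Decoded message: TTTU

TTTU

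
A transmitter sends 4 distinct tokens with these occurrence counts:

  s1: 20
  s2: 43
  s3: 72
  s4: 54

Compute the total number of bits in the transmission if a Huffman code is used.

Greedily combine the two least-frequent nodes:
combine s1(20), s2(43) → 63
combine s4(54), 63 → 117
combine s3(72), 117 → 189
Each symbol's bit-cost is frequency × depth; summing gives 369 bits (equivalently 63 + 117 + 189).

369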